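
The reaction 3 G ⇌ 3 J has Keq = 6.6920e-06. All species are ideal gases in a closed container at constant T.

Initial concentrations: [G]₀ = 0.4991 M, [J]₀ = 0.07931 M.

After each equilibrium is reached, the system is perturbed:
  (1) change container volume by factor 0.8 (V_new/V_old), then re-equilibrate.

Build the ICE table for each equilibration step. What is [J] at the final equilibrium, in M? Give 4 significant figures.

Q₀ = 0.004013 vs Keq = 6.6920e-06 ⇒ Q>K, reverse
Step 1:
                    G           J
  init         0.4991     0.07931
  Δ           0.06861    -0.06861
  eq           0.5677      0.0107
  solve Keq expr → x = -0.02287; check Q = 6.6920e-06
Then change container volume by factor 0.8 (V_new/V_old).
Step 2:
                    G           J
  init         0.7096     0.01337
  Δ                 0           0
  eq           0.7096     0.01337
  solve Keq expr → x = 0; check Q = 6.6920e-06

[J]_eq = 0.01337 M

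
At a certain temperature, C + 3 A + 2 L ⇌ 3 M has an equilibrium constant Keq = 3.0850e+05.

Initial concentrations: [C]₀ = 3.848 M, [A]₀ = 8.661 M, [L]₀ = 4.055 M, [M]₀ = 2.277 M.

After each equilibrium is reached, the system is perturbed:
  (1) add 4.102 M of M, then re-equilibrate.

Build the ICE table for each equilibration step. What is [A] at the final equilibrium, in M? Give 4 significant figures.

Q₀ = 2.8719e-04 vs Keq = 3.0850e+05 ⇒ Q<K, forward
Step 1:
                    C           A           L           M
  Initial       3.848       8.661       4.055       2.277
  Change       -2.024      -6.071      -4.047       6.071
  Equil         1.824        2.59    0.007713       8.348
  solve Keq expr → x = 2.024; check Q = 3.0850e+05
Then add 4.102 M of M.
Step 2:
                    C           A           L           M
  Initial       1.824        2.59    0.007713       12.45
  Change     0.003116    0.009347    0.006231   -0.009347
  Equil         1.827       2.599     0.01394       12.44
  solve Keq expr → x = -0.003116; check Q = 3.0850e+05

[A]_eq = 2.599 M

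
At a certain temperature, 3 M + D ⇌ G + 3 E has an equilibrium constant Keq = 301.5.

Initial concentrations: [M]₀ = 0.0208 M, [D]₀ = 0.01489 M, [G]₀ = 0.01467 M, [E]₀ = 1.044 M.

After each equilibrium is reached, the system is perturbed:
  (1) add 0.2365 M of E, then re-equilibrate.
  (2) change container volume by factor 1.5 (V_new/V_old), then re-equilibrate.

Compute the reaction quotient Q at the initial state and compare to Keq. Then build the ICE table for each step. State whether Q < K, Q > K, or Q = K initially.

Q₀ = 1.2458e+05 vs Keq = 301.5 ⇒ Q>K, reverse
Step 1:
                   M          D          G          E
  init        0.0208    0.01489    0.01467      1.044
  Δ          0.03877    0.01292   -0.01292   -0.03877
  eq         0.05957    0.02781   0.001746      1.005
  solve Keq expr → x = -0.01292; check Q = 301.5
Then add 0.2365 M of E.
Step 2:
                   M          D          G          E
  init       0.05957    0.02781   0.001746      1.242
  Δ         0.002067 6.8900e-04 -6.8900e-04  -0.002067
  eq         0.06164     0.0285   0.001057       1.24
  solve Keq expr → x = -6.8900e-04; check Q = 301.5
Then change container volume by factor 1.5 (V_new/V_old).
Step 3:
                   M          D          G          E
  init       0.04109      0.019 7.0434e-04     0.8264
  Δ                0          0          0          0
  eq         0.04109      0.019 7.0434e-04     0.8264
  solve Keq expr → x = 0; check Q = 301.5

Q₀ = 1.2458e+05; Q > K (proceeds reverse)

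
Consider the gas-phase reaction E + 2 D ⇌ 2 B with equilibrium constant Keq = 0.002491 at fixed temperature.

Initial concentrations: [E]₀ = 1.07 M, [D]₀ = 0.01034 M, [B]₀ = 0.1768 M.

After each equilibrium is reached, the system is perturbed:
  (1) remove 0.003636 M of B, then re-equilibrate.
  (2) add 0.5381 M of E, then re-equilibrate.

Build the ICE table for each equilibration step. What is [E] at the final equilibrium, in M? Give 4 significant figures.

[E]_eq = 1.689 M

Q₀ = 273.2 vs Keq = 0.002491 ⇒ Q>K, reverse
Step 1:
                  E         D         B
  init         1.07   0.01034    0.1768
  Δ         0.08364    0.1673   -0.1673
  eq          1.154    0.1776  0.009522
  solve Keq expr → x = -0.08364; check Q = 0.002491
Then remove 0.003636 M of B.
Step 2:
                  E         D         B
  init        1.154    0.1776  0.005886
  Δ       -0.001722 -0.003444  0.003444
  eq          1.152    0.1742   0.00933
  solve Keq expr → x = 0.001722; check Q = 0.002491
Then add 0.5381 M of E.
Step 3:
                  E         D         B
  init         1.69    0.1742   0.00933
  Δ       -9.2401e-04 -0.001848  0.001848
  eq          1.689    0.1723   0.01118
  solve Keq expr → x = 9.2401e-04; check Q = 0.002491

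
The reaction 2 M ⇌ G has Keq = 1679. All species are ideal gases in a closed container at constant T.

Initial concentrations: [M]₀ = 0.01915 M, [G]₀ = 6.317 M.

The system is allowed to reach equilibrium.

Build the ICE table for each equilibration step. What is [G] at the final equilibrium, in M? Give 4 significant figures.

[G]_eq = 6.296 M

Q₀ = 1.7226e+04 vs Keq = 1679 ⇒ Q>K, reverse
Step 1:
                    M           G
  init        0.01915       6.317
  Δ           0.04209    -0.02104
  eq          0.06124       6.296
  solve Keq expr → x = -0.02104; check Q = 1679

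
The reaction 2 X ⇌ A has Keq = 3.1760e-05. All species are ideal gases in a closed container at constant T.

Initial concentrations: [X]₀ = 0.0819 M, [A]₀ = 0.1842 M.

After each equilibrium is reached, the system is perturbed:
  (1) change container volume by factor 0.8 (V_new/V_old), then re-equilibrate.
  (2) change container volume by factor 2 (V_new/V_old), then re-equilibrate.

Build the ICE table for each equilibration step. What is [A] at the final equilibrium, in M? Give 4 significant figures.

[A]_eq = 2.5155e-06 M

Q₀ = 27.46 vs Keq = 3.1760e-05 ⇒ Q>K, reverse
Step 1:
                  X         A
  I          0.0819    0.1842
  C          0.3684   -0.1842
  E          0.4503 6.4396e-06
  solve Keq expr → x = -0.1842; check Q = 3.1760e-05
Then change container volume by factor 0.8 (V_new/V_old).
Step 2:
                  X         A
  I          0.5629 8.0495e-06
  C       -4.0245e-06 2.0122e-06
  E          0.5629 1.0062e-05
  solve Keq expr → x = 2.0122e-06; check Q = 3.1760e-05
Then change container volume by factor 2 (V_new/V_old).
Step 3:
                  X         A
  I          0.2814 5.0309e-06
  C       5.0307e-06 -2.5153e-06
  E          0.2814 2.5155e-06
  solve Keq expr → x = -2.5153e-06; check Q = 3.1760e-05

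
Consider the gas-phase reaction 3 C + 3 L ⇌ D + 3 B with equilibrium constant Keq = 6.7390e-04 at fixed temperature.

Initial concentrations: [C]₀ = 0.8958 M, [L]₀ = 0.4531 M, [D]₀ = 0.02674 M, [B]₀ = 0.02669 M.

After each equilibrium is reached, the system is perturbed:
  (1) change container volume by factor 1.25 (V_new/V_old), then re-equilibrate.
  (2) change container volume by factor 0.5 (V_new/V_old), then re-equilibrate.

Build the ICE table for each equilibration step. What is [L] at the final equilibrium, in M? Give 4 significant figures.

Q₀ = 7.6031e-06 vs Keq = 6.7390e-04 ⇒ Q<K, forward
Step 1:
                    C           L           D           B
  I            0.8958      0.4531     0.02674     0.02669
  C          -0.05551    -0.05551      0.0185     0.05551
  E            0.8403      0.3976     0.04524      0.0822
  solve Keq expr → x = 0.0185; check Q = 6.7390e-04
Then change container volume by factor 1.25 (V_new/V_old).
Step 2:
                    C           L           D           B
  I            0.6722      0.3181     0.03619     0.06576
  C          0.006267    0.006267   -0.002089   -0.006267
  E            0.6785      0.3243     0.03411     0.05949
  solve Keq expr → x = -0.002089; check Q = 6.7390e-04
Then change container volume by factor 0.5 (V_new/V_old).
Step 3:
                    C           L           D           B
  I             1.357      0.6487     0.06821       0.119
  C          -0.04192    -0.04192     0.01397     0.04192
  E             1.315      0.6068     0.08218      0.1609
  solve Keq expr → x = 0.01397; check Q = 6.7390e-04

[L]_eq = 0.6068 M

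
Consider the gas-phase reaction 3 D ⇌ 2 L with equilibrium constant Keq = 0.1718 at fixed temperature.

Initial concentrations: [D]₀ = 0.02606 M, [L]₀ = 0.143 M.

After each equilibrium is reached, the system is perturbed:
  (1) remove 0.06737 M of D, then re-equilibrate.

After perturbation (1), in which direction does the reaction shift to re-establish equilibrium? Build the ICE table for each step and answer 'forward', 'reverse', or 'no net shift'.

Direction: reverse

Q₀ = 1155 vs Keq = 0.1718 ⇒ Q>K, reverse
Step 1:
                  D         L
  Initial   0.02606     0.143
  Change     0.1633   -0.1089
  Equil      0.1893   0.03415
  solve Keq expr → x = -0.05443; check Q = 0.1718
Then remove 0.06737 M of D.
Step 2:
                  D         L
  Initial     0.122   0.03415
  Change    0.01849  -0.01233
  Equil      0.1405   0.02182
  solve Keq expr → x = -0.006164; check Q = 0.1718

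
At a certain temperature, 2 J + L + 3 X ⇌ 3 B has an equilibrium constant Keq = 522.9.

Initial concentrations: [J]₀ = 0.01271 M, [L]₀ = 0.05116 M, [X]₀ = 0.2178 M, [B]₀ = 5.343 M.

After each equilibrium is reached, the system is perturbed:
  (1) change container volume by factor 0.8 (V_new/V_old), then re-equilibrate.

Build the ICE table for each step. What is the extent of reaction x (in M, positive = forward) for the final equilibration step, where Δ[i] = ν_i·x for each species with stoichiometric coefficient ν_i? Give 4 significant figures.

x = 0.04065 M

Q₀ = 1.7863e+09 vs Keq = 522.9 ⇒ Q>K, reverse
Step 1:
                  J         L         X         B
  Initial   0.01271   0.05116    0.2178     5.343
  Change     0.5905    0.2952    0.8857   -0.8857
  Equil      0.6032    0.3464     1.104     4.457
  solve Keq expr → x = -0.2952; check Q = 522.9
Then change container volume by factor 0.8 (V_new/V_old).
Step 2:
                  J         L         X         B
  Initial     0.754     0.433     1.379     5.572
  Change    -0.0813  -0.04065    -0.122     0.122
  Equil      0.6727    0.3923     1.257     5.694
  solve Keq expr → x = 0.04065; check Q = 522.9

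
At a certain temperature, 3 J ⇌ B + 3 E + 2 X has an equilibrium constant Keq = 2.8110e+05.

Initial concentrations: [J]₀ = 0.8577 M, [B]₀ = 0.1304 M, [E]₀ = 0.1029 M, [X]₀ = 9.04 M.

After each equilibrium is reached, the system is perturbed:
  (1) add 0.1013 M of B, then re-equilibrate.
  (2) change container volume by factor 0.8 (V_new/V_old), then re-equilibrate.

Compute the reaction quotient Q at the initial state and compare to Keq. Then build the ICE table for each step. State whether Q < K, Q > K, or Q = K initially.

Q₀ = 0.0184 vs Keq = 2.8110e+05 ⇒ Q<K, forward
Step 1:
                  J         B         E         X
  I          0.8577    0.1304    0.1029      9.04
  C         -0.8113    0.2704    0.8113    0.5409
  E         0.04642    0.4008    0.9142     9.581
  solve Keq expr → x = 0.2704; check Q = 2.8110e+05
Then add 0.1013 M of B.
Step 2:
                  J         B         E         X
  I         0.04642    0.5021    0.9142     9.581
  C         0.00339  -0.00113  -0.00339  -0.00226
  E         0.04981     0.501    0.9108     9.579
  solve Keq expr → x = -0.00113; check Q = 2.8110e+05
Then change container volume by factor 0.8 (V_new/V_old).
Step 3:
                  J         B         E         X
  I         0.06226    0.6262     1.138     11.97
  C         0.01435 -0.004782  -0.01435 -0.009564
  E          0.0766    0.6215     1.124     11.96
  solve Keq expr → x = -0.004782; check Q = 2.8110e+05

Q₀ = 0.0184; Q < K (proceeds forward)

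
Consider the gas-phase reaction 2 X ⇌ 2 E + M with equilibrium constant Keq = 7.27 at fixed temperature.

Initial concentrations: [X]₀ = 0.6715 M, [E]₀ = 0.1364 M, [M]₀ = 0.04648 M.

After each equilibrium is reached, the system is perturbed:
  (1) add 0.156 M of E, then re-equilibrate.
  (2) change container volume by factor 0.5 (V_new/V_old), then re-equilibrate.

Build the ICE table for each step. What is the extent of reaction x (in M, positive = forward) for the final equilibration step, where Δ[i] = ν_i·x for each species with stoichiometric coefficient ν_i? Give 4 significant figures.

Q₀ = 0.001918 vs Keq = 7.27 ⇒ Q<K, forward
Step 1:
                    X           E           M
  I            0.6715      0.1364     0.04648
  C           -0.5327      0.5327      0.2664
  E            0.1388      0.6691      0.3128
  solve Keq expr → x = 0.2664; check Q = 7.27
Then add 0.156 M of E.
Step 2:
                    X           E           M
  I            0.1388      0.8251      0.3128
  C           0.02412    -0.02412    -0.01206
  E            0.1629       0.801      0.3008
  solve Keq expr → x = -0.01206; check Q = 7.27
Then change container volume by factor 0.5 (V_new/V_old).
Step 3:
                    X           E           M
  I            0.3258       1.602      0.6015
  C            0.0917     -0.0917    -0.04585
  E            0.4175        1.51      0.5557
  solve Keq expr → x = -0.04585; check Q = 7.27

x = -0.04585 M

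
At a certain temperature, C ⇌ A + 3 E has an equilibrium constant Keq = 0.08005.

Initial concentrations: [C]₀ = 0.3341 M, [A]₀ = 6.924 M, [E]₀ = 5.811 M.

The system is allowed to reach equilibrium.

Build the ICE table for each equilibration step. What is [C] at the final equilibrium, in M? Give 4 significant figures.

Q₀ = 4067 vs Keq = 0.08005 ⇒ Q>K, reverse
Step 1:
                   C          A          E
  I           0.3341      6.924      5.811
  C            1.829     -1.829     -5.487
  E            2.163      5.095     0.3239
  solve Keq expr → x = -1.829; check Q = 0.08005

[C]_eq = 2.163 M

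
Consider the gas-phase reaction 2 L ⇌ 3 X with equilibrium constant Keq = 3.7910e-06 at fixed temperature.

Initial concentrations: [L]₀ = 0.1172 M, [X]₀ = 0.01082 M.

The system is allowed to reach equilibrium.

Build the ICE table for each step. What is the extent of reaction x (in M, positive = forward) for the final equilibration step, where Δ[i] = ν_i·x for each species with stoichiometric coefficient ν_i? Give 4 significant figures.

x = -0.002329 M

Q₀ = 9.2220e-05 vs Keq = 3.7910e-06 ⇒ Q>K, reverse
Step 1:
                   L          X
  init        0.1172    0.01082
  Δ         0.004658  -0.006987
  eq          0.1219   0.003833
  solve Keq expr → x = -0.002329; check Q = 3.7910e-06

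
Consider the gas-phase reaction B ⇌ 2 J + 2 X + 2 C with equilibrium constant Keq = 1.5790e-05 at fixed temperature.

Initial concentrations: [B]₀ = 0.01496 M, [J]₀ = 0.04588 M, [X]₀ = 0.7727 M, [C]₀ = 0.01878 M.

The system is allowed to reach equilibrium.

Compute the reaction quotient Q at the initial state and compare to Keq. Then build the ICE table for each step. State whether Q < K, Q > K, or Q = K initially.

Q₀ = 2.9630e-05 vs Keq = 1.5790e-05 ⇒ Q>K, reverse
Step 1:
                   B          J          X          C
  I          0.01496    0.04588     0.7727    0.01878
  C         0.001603  -0.003206  -0.003206  -0.003206
  E          0.01656    0.04267     0.7695    0.01557
  solve Keq expr → x = -0.001603; check Q = 1.5790e-05

Q₀ = 2.9630e-05; Q > K (proceeds reverse)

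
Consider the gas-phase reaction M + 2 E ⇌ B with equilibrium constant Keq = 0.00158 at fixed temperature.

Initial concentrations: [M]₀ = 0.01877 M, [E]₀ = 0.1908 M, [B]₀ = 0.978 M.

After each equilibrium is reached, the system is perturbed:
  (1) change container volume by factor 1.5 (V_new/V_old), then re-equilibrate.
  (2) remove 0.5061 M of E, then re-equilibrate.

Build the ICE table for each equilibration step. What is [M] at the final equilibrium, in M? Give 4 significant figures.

[M]_eq = 0.6636 M

Q₀ = 1431 vs Keq = 0.00158 ⇒ Q>K, reverse
Step 1:
                   M          E          B
  Initial    0.01877     0.1908      0.978
  Change      0.9709      1.942    -0.9709
  Equil       0.9897      2.133   0.007111
  solve Keq expr → x = -0.9709; check Q = 0.00158
Then change container volume by factor 1.5 (V_new/V_old).
Step 2:
                   M          E          B
  Initial     0.6598      1.422   0.004741
  Change     0.00261    0.00522   -0.00261
  Equil       0.6624      1.427   0.002131
  solve Keq expr → x = -0.00261; check Q = 0.00158
Then remove 0.5061 M of E.
Step 3:
                   M          E          B
  Initial     0.6624     0.9208   0.002131
  Change    0.001237   0.002474  -0.001237
  Equil       0.6636     0.9233 8.9387e-04
  solve Keq expr → x = -0.001237; check Q = 0.00158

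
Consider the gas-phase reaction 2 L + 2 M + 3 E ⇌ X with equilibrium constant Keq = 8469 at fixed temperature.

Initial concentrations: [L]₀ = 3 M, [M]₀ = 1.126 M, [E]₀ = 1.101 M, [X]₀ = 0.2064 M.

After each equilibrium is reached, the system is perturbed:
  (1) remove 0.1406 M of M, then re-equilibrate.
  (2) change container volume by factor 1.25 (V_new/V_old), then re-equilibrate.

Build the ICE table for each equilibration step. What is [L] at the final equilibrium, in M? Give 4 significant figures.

[L]_eq = 1.855 M

Q₀ = 0.01355 vs Keq = 8469 ⇒ Q<K, forward
Step 1:
                  L         M         E         X
  init            3     1.126     1.101    0.2064
  Δ         -0.7064   -0.7064     -1.06    0.3532
  eq          2.294    0.4196   0.04147    0.5596
  solve Keq expr → x = 0.3532; check Q = 8469
Then remove 0.1406 M of M.
Step 2:
                  L         M         E         X
  init        2.294     0.279   0.04147    0.5596
  Δ        0.007817  0.007817   0.01173 -0.003908
  eq          2.301    0.2869    0.0532    0.5557
  solve Keq expr → x = -0.003908; check Q = 8469
Then change container volume by factor 1.25 (V_new/V_old).
Step 3:
                  L         M         E         X
  init        1.841    0.2295   0.04256    0.4445
  Δ         0.01383   0.01383   0.02074 -0.006915
  eq          1.855    0.2433    0.0633    0.4376
  solve Keq expr → x = -0.006915; check Q = 8469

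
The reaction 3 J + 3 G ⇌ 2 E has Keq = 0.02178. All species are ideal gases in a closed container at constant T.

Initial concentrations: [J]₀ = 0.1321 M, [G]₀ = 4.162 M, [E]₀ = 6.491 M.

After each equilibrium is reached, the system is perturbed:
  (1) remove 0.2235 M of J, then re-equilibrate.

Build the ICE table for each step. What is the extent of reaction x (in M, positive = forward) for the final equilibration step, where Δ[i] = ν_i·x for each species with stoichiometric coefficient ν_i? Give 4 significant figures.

Q₀ = 253.5 vs Keq = 0.02178 ⇒ Q>K, reverse
Step 1:
                  J         G         E
  init       0.1321     4.162     6.491
  Δ           1.726     1.726    -1.151
  eq          1.858     5.888      5.34
  solve Keq expr → x = -0.5753; check Q = 0.02178
Then remove 0.2235 M of J.
Step 2:
                  J         G         E
  init        1.635     5.888      5.34
  Δ          0.1532    0.1532   -0.1021
  eq          1.788     6.041     5.238
  solve Keq expr → x = -0.05107; check Q = 0.02178

x = -0.05107 M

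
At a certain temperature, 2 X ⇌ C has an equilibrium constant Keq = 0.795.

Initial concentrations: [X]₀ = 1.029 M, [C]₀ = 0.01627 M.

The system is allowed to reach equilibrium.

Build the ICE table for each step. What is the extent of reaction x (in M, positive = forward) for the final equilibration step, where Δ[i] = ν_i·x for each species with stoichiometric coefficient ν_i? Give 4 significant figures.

x = 0.234 M

Q₀ = 0.01537 vs Keq = 0.795 ⇒ Q<K, forward
Step 1:
                   X          C
  I            1.029    0.01627
  C           -0.468      0.234
  E            0.561     0.2502
  solve Keq expr → x = 0.234; check Q = 0.795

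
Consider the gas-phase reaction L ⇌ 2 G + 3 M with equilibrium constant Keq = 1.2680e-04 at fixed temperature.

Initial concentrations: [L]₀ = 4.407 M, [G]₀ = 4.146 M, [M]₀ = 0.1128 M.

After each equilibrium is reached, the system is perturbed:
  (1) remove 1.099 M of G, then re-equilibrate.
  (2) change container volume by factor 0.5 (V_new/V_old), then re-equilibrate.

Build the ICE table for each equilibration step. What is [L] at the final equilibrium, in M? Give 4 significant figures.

Q₀ = 0.005598 vs Keq = 1.2680e-04 ⇒ Q>K, reverse
Step 1:
                  L         G         M
  I           4.407     4.146    0.1128
  C         0.02685  -0.05369  -0.08054
  E           4.434     4.092   0.03226
  solve Keq expr → x = -0.02685; check Q = 1.2680e-04
Then remove 1.099 M of G.
Step 2:
                  L         G         M
  I           4.434     2.993   0.03226
  C       -0.002476  0.004951  0.007427
  E           4.431     2.998   0.03969
  solve Keq expr → x = 0.002476; check Q = 1.2680e-04
Then change container volume by factor 0.5 (V_new/V_old).
Step 3:
                  L         G         M
  I           8.863     5.997   0.07937
  C         0.01591  -0.03183  -0.04774
  E           8.879     5.965   0.03163
  solve Keq expr → x = -0.01591; check Q = 1.2680e-04

[L]_eq = 8.879 M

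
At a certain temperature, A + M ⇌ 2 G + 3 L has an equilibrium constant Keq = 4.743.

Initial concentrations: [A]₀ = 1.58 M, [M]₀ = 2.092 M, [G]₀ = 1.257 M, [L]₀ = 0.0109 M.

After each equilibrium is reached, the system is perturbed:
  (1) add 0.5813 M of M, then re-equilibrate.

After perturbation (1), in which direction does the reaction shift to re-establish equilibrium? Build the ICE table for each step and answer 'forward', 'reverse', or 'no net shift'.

Q₀ = 6.1906e-07 vs Keq = 4.743 ⇒ Q<K, forward
Step 1:
                   A          M          G          L
  init          1.58      2.092      1.257     0.0109
  Δ          -0.4218    -0.4218     0.8436      1.265
  eq           1.158       1.67      2.101      1.276
  solve Keq expr → x = 0.4218; check Q = 4.743
Then add 0.5813 M of M.
Step 2:
                   A          M          G          L
  init         1.158      2.251      2.101      1.276
  Δ         -0.02982   -0.02982    0.05964    0.08946
  eq           1.128      2.222       2.16      1.366
  solve Keq expr → x = 0.02982; check Q = 4.743

Direction: forward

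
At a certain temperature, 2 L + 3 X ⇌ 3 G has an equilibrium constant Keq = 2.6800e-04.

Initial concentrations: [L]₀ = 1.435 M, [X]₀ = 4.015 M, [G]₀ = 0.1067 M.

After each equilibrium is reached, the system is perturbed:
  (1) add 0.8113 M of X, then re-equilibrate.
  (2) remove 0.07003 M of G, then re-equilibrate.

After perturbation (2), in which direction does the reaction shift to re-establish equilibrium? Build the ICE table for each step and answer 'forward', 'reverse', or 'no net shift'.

Direction: forward

Q₀ = 9.1145e-06 vs Keq = 2.6800e-04 ⇒ Q<K, forward
Step 1:
                  L         X         G
  I           1.435     4.015    0.1067
  C         -0.1257   -0.1886    0.1886
  E           1.309     3.826    0.2953
  solve Keq expr → x = 0.06285; check Q = 2.6800e-04
Then add 0.8113 M of X.
Step 2:
                  L         X         G
  I           1.309     4.638    0.2953
  C        -0.03484  -0.05226   0.05226
  E           1.274     4.585    0.3475
  solve Keq expr → x = 0.01742; check Q = 2.6800e-04
Then remove 0.07003 M of G.
Step 3:
                  L         X         G
  I           1.274     4.585    0.2775
  C        -0.03903  -0.05855   0.05855
  E           1.235     4.527     0.336
  solve Keq expr → x = 0.01952; check Q = 2.6800e-04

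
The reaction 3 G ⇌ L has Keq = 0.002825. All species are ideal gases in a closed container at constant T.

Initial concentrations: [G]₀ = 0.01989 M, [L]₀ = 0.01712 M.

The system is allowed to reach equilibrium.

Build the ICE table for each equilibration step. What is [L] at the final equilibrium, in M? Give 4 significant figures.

[L]_eq = 1.0217e-06 M

Q₀ = 2176 vs Keq = 0.002825 ⇒ Q>K, reverse
Step 1:
                  G         L
  init      0.01989   0.01712
  Δ         0.05136  -0.01712
  eq        0.07125 1.0217e-06
  solve Keq expr → x = -0.01712; check Q = 0.002825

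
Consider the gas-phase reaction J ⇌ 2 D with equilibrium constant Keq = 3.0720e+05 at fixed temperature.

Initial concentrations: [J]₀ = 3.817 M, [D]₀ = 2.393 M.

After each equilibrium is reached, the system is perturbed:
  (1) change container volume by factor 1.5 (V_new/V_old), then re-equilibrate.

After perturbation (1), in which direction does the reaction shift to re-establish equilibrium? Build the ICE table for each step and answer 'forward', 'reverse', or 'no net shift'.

Direction: forward

Q₀ = 1.5 vs Keq = 3.0720e+05 ⇒ Q<K, forward
Step 1:
                    J           D
  I             3.817       2.393
  C            -3.817       7.633
  E        3.2724e-04       10.03
  solve Keq expr → x = 3.817; check Q = 3.0720e+05
Then change container volume by factor 1.5 (V_new/V_old).
Step 2:
                    J           D
  I        2.1816e-04       6.684
  C       -7.2713e-05  1.4543e-04
  E        1.4545e-04       6.684
  solve Keq expr → x = 7.2713e-05; check Q = 3.0720e+05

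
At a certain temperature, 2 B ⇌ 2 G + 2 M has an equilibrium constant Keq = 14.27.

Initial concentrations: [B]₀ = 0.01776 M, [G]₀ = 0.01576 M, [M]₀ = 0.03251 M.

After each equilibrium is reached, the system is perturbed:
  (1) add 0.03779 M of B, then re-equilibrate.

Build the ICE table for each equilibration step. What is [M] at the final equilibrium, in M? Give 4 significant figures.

Q₀ = 8.3226e-04 vs Keq = 14.27 ⇒ Q<K, forward
Step 1:
                    B           G           M
  init        0.01776     0.01576     0.03251
  Δ          -0.01732     0.01732     0.01732
  eq       4.3644e-04     0.03308     0.04983
  solve Keq expr → x = 0.008662; check Q = 14.27
Then add 0.03779 M of B.
Step 2:
                    B           G           M
  init        0.03823     0.03308     0.04983
  Δ          -0.03663     0.03663     0.03663
  eq         0.001596     0.06971     0.08646
  solve Keq expr → x = 0.01832; check Q = 14.27

[M]_eq = 0.08646 M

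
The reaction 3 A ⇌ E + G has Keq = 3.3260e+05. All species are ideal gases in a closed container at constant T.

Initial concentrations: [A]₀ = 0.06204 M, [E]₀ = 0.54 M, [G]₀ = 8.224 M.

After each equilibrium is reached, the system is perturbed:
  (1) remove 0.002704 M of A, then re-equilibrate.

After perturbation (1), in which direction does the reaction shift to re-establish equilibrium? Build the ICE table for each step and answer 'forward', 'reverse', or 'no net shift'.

Direction: reverse

Q₀ = 1.8598e+04 vs Keq = 3.3260e+05 ⇒ Q<K, forward
Step 1:
                   A          E          G
  init       0.06204       0.54      8.224
  Δ         -0.03812    0.01271    0.01271
  eq         0.02392     0.5527      8.237
  solve Keq expr → x = 0.01271; check Q = 3.3260e+05
Then remove 0.002704 M of A.
Step 2:
                   A          E          G
  init       0.02122     0.5527      8.237
  Δ          0.00269 -8.9673e-04 -8.9673e-04
  eq         0.02391     0.5518      8.236
  solve Keq expr → x = -8.9673e-04; check Q = 3.3260e+05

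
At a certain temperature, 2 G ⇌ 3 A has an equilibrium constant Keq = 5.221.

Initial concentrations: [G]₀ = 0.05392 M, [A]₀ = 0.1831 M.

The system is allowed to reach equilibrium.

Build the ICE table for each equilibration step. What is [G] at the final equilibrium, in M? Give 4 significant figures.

Q₀ = 2.111 vs Keq = 5.221 ⇒ Q<K, forward
Step 1:
                  G         A
  I         0.05392    0.1831
  C         -0.0137   0.02055
  E         0.04022    0.2036
  solve Keq expr → x = 0.00685; check Q = 5.221

[G]_eq = 0.04022 M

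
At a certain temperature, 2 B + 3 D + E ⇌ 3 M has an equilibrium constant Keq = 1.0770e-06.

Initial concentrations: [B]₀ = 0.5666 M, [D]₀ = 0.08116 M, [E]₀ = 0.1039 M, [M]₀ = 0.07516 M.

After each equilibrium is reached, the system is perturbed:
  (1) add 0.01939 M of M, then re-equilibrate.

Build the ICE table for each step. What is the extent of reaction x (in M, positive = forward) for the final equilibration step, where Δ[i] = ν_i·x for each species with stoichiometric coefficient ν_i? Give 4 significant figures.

Q₀ = 23.81 vs Keq = 1.0770e-06 ⇒ Q>K, reverse
Step 1:
                    B           D           E           M
  I            0.5666     0.08116      0.1039     0.07516
  C           0.04972     0.07458     0.02486    -0.07458
  E            0.6163      0.1557      0.1288  5.8379e-04
  solve Keq expr → x = -0.02486; check Q = 1.0770e-06
Then add 0.01939 M of M.
Step 2:
                    B           D           E           M
  I            0.6163      0.1557      0.1288     0.01997
  C           0.01287      0.0193    0.006433     -0.0193
  E            0.6292       0.175      0.1352  6.7613e-04
  solve Keq expr → x = -0.006433; check Q = 1.0770e-06

x = -0.006433 M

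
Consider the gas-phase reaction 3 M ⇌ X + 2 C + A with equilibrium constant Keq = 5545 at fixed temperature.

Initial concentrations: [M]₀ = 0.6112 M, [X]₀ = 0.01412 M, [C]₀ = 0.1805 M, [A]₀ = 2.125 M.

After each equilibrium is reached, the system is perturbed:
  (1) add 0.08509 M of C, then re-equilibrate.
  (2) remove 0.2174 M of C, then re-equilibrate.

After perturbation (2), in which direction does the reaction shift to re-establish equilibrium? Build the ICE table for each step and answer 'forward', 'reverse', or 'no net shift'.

Direction: forward

Q₀ = 0.004282 vs Keq = 5545 ⇒ Q<K, forward
Step 1:
                    M           X           C           A
  init         0.6112     0.01412      0.1805       2.125
  Δ           -0.5808      0.1936      0.3872      0.1936
  eq          0.03036      0.2077      0.5677       2.319
  solve Keq expr → x = 0.1936; check Q = 5545
Then add 0.08509 M of C.
Step 2:
                    M           X           C           A
  init        0.03036      0.2077      0.6528       2.319
  Δ          0.002843 -9.4772e-04   -0.001895 -9.4772e-04
  eq          0.03321      0.2068      0.6509       2.318
  solve Keq expr → x = -9.4772e-04; check Q = 5545
Then remove 0.2174 M of C.
Step 3:
                    M           X           C           A
  init        0.03321      0.2068      0.4335       2.318
  Δ         -0.007573    0.002524    0.005049    0.002524
  eq          0.02563      0.2093      0.4386        2.32
  solve Keq expr → x = 0.002524; check Q = 5545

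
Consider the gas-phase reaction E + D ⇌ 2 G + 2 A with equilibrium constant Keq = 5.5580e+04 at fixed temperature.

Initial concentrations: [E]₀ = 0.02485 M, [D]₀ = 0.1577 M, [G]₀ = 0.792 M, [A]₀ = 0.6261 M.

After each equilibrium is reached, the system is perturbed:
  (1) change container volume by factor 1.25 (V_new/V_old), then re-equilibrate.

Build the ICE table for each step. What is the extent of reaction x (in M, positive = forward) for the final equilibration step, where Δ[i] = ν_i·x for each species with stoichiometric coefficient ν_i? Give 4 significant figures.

x = 1.2604e-05 M

Q₀ = 62.75 vs Keq = 5.5580e+04 ⇒ Q<K, forward
Step 1:
                  E         D         G         A
  Initial   0.02485    0.1577     0.792    0.6261
  Change   -0.02481  -0.02481   0.04961   0.04961
  Equil   4.3785e-05    0.1329    0.8416    0.6757
  solve Keq expr → x = 0.02481; check Q = 5.5580e+04
Then change container volume by factor 1.25 (V_new/V_old).
Step 2:
                  E         D         G         A
  Initial 3.5028e-05    0.1063    0.6733    0.5406
  Change  -1.2604e-05 -1.2604e-05 2.5207e-05 2.5207e-05
  Equil   2.2424e-05    0.1063    0.6733    0.5406
  solve Keq expr → x = 1.2604e-05; check Q = 5.5580e+04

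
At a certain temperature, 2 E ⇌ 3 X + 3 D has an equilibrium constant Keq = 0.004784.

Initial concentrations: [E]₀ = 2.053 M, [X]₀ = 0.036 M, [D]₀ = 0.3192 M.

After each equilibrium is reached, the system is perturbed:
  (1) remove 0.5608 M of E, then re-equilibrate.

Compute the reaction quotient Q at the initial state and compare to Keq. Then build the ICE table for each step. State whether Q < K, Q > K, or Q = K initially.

Q₀ = 3.6001e-07; Q < K (proceeds forward)

Q₀ = 3.6001e-07 vs Keq = 0.004784 ⇒ Q<K, forward
Step 1:
                  E         X         D
  I           2.053     0.036    0.3192
  C          -0.229    0.3435    0.3435
  E           1.824    0.3795    0.6627
  solve Keq expr → x = 0.1145; check Q = 0.004784
Then remove 0.5608 M of E.
Step 2:
                  E         X         D
  I           1.263    0.3795    0.6627
  C         0.03438  -0.05157  -0.05157
  E           1.298     0.328    0.6112
  solve Keq expr → x = -0.01719; check Q = 0.004784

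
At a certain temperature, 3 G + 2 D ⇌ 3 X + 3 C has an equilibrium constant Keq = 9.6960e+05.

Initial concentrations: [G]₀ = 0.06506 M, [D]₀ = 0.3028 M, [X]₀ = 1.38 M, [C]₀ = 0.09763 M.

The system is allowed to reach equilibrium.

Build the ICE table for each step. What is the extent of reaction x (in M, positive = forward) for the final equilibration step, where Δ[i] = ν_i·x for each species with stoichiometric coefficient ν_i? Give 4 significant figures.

Q₀ = 96.86 vs Keq = 9.6960e+05 ⇒ Q<K, forward
Step 1:
                    G           D           X           C
  Initial     0.06506      0.3028        1.38     0.09763
  Change     -0.05949    -0.03966     0.05949     0.05949
  Equil      0.005565      0.2631       1.439      0.1571
  solve Keq expr → x = 0.01983; check Q = 9.6960e+05

x = 0.01983 M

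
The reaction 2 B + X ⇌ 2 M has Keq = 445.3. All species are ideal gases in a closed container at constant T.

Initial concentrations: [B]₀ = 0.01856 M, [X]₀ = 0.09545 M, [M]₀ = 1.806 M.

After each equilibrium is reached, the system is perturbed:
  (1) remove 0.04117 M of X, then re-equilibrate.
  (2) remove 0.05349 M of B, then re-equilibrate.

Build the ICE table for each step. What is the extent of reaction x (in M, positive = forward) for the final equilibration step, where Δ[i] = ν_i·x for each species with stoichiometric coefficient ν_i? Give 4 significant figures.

x = -0.01867 M

Q₀ = 9.9198e+04 vs Keq = 445.3 ⇒ Q>K, reverse
Step 1:
                   B          X          M
  init       0.01856    0.09545      1.806
  Δ           0.1656    0.08279    -0.1656
  eq          0.1841     0.1782       1.64
  solve Keq expr → x = -0.08279; check Q = 445.3
Then remove 0.04117 M of X.
Step 2:
                   B          X          M
  init        0.1841     0.1371       1.64
  Δ          0.01734   0.008672   -0.01734
  eq          0.2015     0.1457      1.623
  solve Keq expr → x = -0.008672; check Q = 445.3
Then remove 0.05349 M of B.
Step 3:
                   B          X          M
  init         0.148     0.1457      1.623
  Δ          0.03734    0.01867   -0.03734
  eq          0.1853     0.1644      1.586
  solve Keq expr → x = -0.01867; check Q = 445.3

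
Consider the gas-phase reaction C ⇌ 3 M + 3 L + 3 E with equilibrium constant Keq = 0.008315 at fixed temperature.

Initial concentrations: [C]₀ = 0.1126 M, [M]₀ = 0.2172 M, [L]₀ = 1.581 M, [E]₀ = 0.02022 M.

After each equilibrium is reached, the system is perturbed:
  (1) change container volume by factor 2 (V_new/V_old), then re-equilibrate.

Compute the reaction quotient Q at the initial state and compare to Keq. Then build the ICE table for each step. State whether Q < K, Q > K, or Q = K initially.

Q₀ = 2.9729e-06; Q < K (proceeds forward)

Q₀ = 2.9729e-06 vs Keq = 0.008315 ⇒ Q<K, forward
Step 1:
                  C         M         L         E
  init       0.1126    0.2172     1.581   0.02022
  Δ        -0.04136    0.1241    0.1241    0.1241
  eq        0.07124    0.3413     1.705    0.1443
  solve Keq expr → x = 0.04136; check Q = 0.008315
Then change container volume by factor 2 (V_new/V_old).
Step 2:
                  C         M         L         E
  init      0.03562    0.1706    0.8525   0.07216
  Δ        -0.02885   0.08654   0.08654   0.08654
  eq       0.006772    0.2572    0.9391    0.1587
  solve Keq expr → x = 0.02885; check Q = 0.008315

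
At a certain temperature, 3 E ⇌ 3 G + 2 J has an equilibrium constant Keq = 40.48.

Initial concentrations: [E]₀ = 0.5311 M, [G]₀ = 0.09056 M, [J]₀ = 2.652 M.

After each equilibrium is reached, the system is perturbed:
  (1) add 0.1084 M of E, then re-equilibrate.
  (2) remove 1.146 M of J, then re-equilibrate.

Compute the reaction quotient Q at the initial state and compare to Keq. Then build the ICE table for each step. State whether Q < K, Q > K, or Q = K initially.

Q₀ = 0.03487; Q < K (proceeds forward)

Q₀ = 0.03487 vs Keq = 40.48 ⇒ Q<K, forward
Step 1:
                   E          G          J
  Initial     0.5311    0.09056      2.652
  Change     -0.3014     0.3014      0.201
  Equil       0.2297      0.392      2.853
  solve Keq expr → x = 0.1005; check Q = 40.48
Then add 0.1084 M of E.
Step 2:
                   E          G          J
  Initial     0.3381      0.392      2.853
  Change     -0.0666     0.0666     0.0444
  Equil       0.2715     0.4586      2.897
  solve Keq expr → x = 0.0222; check Q = 40.48
Then remove 1.146 M of J.
Step 3:
                   E          G          J
  Initial     0.2715     0.4586      1.751
  Change    -0.05237    0.05237    0.03491
  Equil       0.2191      0.511      1.786
  solve Keq expr → x = 0.01746; check Q = 40.48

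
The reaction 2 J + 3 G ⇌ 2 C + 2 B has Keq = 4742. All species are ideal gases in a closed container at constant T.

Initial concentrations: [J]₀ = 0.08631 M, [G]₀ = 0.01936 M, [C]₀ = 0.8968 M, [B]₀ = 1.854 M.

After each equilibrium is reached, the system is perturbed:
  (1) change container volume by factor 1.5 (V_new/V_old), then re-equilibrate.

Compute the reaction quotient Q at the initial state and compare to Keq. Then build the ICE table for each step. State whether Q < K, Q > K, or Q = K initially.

Q₀ = 5.1141e+07 vs Keq = 4742 ⇒ Q>K, reverse
Step 1:
                   J          G          C          B
  Initial    0.08631    0.01936     0.8968      1.854
  Change      0.1235     0.1853    -0.1235    -0.1235
  Equil       0.2099     0.2047     0.7733       1.73
  solve Keq expr → x = -0.06177; check Q = 4742
Then change container volume by factor 1.5 (V_new/V_old).
Step 2:
                   J          G          C          B
  Initial     0.1399     0.1364     0.5155      1.154
  Change    0.007923    0.01188  -0.007923  -0.007923
  Equil       0.1478     0.1483     0.5076      1.146
  solve Keq expr → x = -0.003961; check Q = 4742

Q₀ = 5.1141e+07; Q > K (proceeds reverse)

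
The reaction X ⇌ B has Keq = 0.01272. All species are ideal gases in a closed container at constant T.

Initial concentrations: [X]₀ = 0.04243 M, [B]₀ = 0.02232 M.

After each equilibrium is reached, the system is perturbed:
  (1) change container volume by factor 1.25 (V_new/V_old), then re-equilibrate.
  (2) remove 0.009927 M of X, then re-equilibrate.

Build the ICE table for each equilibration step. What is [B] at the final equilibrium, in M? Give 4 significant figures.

Q₀ = 0.526 vs Keq = 0.01272 ⇒ Q>K, reverse
Step 1:
                   X          B
  Initial    0.04243    0.02232
  Change     0.02151   -0.02151
  Equil      0.06394 8.1328e-04
  solve Keq expr → x = -0.02151; check Q = 0.01272
Then change container volume by factor 1.25 (V_new/V_old).
Step 2:
                   X          B
  Initial    0.05115 6.5062e-04
  Change           0          0
  Equil      0.05115 6.5062e-04
  solve Keq expr → x = 0; check Q = 0.01272
Then remove 0.009927 M of X.
Step 3:
                   X          B
  Initial    0.04122 6.5062e-04
  Change  1.2469e-04 -1.2469e-04
  Equil      0.04135 5.2593e-04
  solve Keq expr → x = -1.2469e-04; check Q = 0.01272

[B]_eq = 5.2593e-04 M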